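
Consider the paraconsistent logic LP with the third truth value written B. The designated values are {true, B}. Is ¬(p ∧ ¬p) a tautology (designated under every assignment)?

Yes

Every assignment of p over {true, B, false} gives a value in {true, B}.
In particular, with p=B: ¬(p ∧ ¬p) = B.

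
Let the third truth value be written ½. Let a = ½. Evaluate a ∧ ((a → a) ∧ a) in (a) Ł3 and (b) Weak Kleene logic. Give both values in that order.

In Ł3: a → a = ½ → ½ = ⊤
(a → a) ∧ a = ⊤ ∧ ½ = ½
a ∧ ((a → a) ∧ a) = ½ ∧ ½ = ½
In Weak Kleene logic: a → a = ½ → ½ = ½  [any arg is the third value ⇒ result is the third value]
(a → a) ∧ a = ½ ∧ ½ = ½
a ∧ ((a → a) ∧ a) = ½ ∧ ½ = ½

½; ½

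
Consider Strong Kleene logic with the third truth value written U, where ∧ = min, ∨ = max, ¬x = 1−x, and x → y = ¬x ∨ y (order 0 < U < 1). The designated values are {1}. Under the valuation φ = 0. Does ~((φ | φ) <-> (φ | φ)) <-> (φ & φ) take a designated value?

Yes

φ | φ = 0 | 0 = 0
φ | φ = 0 | 0 = 0
(φ | φ) <-> (φ | φ) = 0 <-> 0 = 1
~((φ | φ) <-> (φ | φ)) = ~1 = 0
φ & φ = 0 & 0 = 0
~((φ | φ) <-> (φ | φ)) <-> (φ & φ) = 0 <-> 0 = 1
1 ∈ {1}.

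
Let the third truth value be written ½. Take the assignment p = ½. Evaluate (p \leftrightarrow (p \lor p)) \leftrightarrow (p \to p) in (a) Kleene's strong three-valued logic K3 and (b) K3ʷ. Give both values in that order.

In Kleene's strong three-valued logic K3: p \lor p = ½ \lor ½ = ½
p \leftrightarrow (p \lor p) = ½ \leftrightarrow ½ = ½
p \to p = ½ \to ½ = ½  [\lnot ½ \lor ½]
(p \leftrightarrow (p \lor p)) \leftrightarrow (p \to p) = ½ \leftrightarrow ½ = ½
In K3ʷ: p \lor p = ½ \lor ½ = ½
p \leftrightarrow (p \lor p) = ½ \leftrightarrow ½ = ½
p \to p = ½ \to ½ = ½
(p \leftrightarrow (p \lor p)) \leftrightarrow (p \to p) = ½ \leftrightarrow ½ = ½

½; ½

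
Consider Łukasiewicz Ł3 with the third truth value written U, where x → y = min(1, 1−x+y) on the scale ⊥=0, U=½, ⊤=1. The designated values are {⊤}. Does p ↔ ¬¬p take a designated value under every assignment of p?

Every assignment of p over {⊤, U, ⊥} gives a value in {⊤}.
In particular, with p=U: p ↔ ¬¬p = ⊤.

Yes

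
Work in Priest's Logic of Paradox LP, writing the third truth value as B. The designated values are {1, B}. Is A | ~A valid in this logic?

Every assignment of A over {1, B, 0} gives a value in {1, B}.
In particular, with A=B: A | ~A = B.

Yes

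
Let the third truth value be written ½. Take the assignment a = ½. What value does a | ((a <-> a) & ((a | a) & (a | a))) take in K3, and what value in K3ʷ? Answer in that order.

In K3: a <-> a = ½ <-> ½ = ½
a | a = ½ | ½ = ½
a | a = ½ | ½ = ½
(a | a) & (a | a) = ½ & ½ = ½
(a <-> a) & ((a | a) & (a | a)) = ½ & ½ = ½
a | ((a <-> a) & ((a | a) & (a | a))) = ½ | ½ = ½
In K3ʷ: a <-> a = ½ <-> ½ = ½
a | a = ½ | ½ = ½
a | a = ½ | ½ = ½
(a | a) & (a | a) = ½ & ½ = ½
(a <-> a) & ((a | a) & (a | a)) = ½ & ½ = ½
a | ((a <-> a) & ((a | a) & (a | a))) = ½ | ½ = ½

½; ½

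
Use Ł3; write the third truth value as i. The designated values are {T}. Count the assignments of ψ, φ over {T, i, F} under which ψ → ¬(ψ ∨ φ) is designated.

Of the 9 assignments, 5 give a value in {T}.

5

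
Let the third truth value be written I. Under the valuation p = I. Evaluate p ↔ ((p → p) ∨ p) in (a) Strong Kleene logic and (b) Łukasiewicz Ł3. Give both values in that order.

I; I

In Strong Kleene logic: p → p = I → I = I  [¬I ∨ I]
(p → p) ∨ p = I ∨ I = I
p ↔ ((p → p) ∨ p) = I ↔ I = I
In Łukasiewicz Ł3: p → p = I → I = T  [min(1, 1−½+½)]
(p → p) ∨ p = T ∨ I = T
p ↔ ((p → p) ∨ p) = I ↔ T = I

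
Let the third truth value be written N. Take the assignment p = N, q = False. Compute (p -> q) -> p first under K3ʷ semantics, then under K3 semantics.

N; N

In K3ʷ: p -> q = N -> False = N
(p -> q) -> p = N -> N = N
In K3: p -> q = N -> False = N  [~N | False]
(p -> q) -> p = N -> N = N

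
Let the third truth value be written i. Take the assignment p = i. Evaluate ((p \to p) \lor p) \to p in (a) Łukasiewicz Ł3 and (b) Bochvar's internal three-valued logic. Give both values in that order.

In Łukasiewicz Ł3: p \to p = i \to i = True  [min(1, 1−½+½)]
(p \to p) \lor p = True \lor i = True
((p \to p) \lor p) \to p = True \to i = i
In Bochvar's internal three-valued logic: p \to p = i \to i = i
(p \to p) \lor p = i \lor i = i
((p \to p) \lor p) \to p = i \to i = i

i; i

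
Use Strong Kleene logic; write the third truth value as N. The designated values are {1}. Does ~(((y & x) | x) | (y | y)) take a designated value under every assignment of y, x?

No

Countermodel: y=1, x=1 gives 0, which is not designated.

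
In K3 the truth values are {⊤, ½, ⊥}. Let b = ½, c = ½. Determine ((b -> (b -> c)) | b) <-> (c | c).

b -> c = ½ -> ½ = ½  [~½ | ½]
b -> (b -> c) = ½ -> ½ = ½
(b -> (b -> c)) | b = ½ | ½ = ½
c | c = ½ | ½ = ½
((b -> (b -> c)) | b) <-> (c | c) = ½ <-> ½ = ½

½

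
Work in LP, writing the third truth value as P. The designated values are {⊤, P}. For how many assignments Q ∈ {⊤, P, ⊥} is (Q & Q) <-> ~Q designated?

1

Q=⊤: ⊥ ·
Q=P: P ✓
Q=⊥: ⊥ ·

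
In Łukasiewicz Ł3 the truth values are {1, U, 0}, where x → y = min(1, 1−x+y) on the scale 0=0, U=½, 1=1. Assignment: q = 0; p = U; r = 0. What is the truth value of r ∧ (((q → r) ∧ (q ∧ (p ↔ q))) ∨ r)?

q → r = 0 → 0 = 1
p ↔ q = U ↔ 0 = U
q ∧ (p ↔ q) = 0 ∧ U = 0
(q → r) ∧ (q ∧ (p ↔ q)) = 1 ∧ 0 = 0
((q → r) ∧ (q ∧ (p ↔ q))) ∨ r = 0 ∨ 0 = 0
r ∧ (((q → r) ∧ (q ∧ (p ↔ q))) ∨ r) = 0 ∧ 0 = 0

0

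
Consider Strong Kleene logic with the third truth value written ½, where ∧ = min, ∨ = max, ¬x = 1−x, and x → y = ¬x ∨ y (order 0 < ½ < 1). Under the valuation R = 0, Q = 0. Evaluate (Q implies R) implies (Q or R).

Q implies R = 0 implies 0 = 1
Q or R = 0 or 0 = 0
(Q implies R) implies (Q or R) = 1 implies 0 = 0

0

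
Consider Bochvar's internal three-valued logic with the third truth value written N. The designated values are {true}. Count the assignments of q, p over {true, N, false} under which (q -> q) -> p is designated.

Designated under: (q=true, p=true); (q=false, p=true).

2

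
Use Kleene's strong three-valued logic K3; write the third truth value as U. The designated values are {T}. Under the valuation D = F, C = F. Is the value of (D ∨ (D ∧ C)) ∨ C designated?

D ∧ C = F ∧ F = F
D ∨ (D ∧ C) = F ∨ F = F
(D ∨ (D ∧ C)) ∨ C = F ∨ F = F
F ∉ {T}.

No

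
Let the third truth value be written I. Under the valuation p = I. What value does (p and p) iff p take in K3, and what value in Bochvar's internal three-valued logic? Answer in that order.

I; I

In K3: p and p = I and I = I
(p and p) iff p = I iff I = I
In Bochvar's internal three-valued logic: p and p = I and I = I
(p and p) iff p = I iff I = I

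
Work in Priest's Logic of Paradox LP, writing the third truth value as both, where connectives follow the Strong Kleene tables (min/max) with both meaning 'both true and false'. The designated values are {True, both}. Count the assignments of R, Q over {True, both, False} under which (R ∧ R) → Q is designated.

Of the 9 assignments, 8 give a value in {True, both}.

8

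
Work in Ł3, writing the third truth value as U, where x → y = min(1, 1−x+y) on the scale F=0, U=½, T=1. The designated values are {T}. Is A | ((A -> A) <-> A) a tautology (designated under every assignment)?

Countermodel: A=U gives U, which is not designated.

No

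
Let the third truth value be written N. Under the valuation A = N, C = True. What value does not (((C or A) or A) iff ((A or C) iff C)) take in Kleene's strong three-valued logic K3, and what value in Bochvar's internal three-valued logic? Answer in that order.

False; N

In Kleene's strong three-valued logic K3: C or A = True or N = True
(C or A) or A = True or N = True
A or C = N or True = True
(A or C) iff C = True iff True = True
((C or A) or A) iff ((A or C) iff C) = True iff True = True
not (((C or A) or A) iff ((A or C) iff C)) = not True = False
In Bochvar's internal three-valued logic: C or A = True or N = N
(C or A) or A = N or N = N
A or C = N or True = N
(A or C) iff C = N iff True = N
((C or A) or A) iff ((A or C) iff C) = N iff N = N
not (((C or A) or A) iff ((A or C) iff C)) = not N = N
They differ because Kleene's strong three-valued logic K3 and Bochvar's internal three-valued logic treat N differently under the binary connectives.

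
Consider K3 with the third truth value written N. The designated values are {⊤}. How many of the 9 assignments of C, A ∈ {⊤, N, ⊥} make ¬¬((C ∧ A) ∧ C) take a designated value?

Designated under: (C=⊤, A=⊤).

1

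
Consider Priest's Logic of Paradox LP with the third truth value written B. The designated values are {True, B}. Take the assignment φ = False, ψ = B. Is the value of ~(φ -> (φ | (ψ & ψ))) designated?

ψ & ψ = B & B = B
φ | (ψ & ψ) = False | B = B
φ -> (φ | (ψ & ψ)) = False -> B = True  [~False | B]
~(φ -> (φ | (ψ & ψ))) = ~True = False
False ∉ {True, B}.

No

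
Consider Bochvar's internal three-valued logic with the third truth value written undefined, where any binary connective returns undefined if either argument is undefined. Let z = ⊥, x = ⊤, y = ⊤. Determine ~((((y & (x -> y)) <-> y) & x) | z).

x -> y = ⊤ -> ⊤ = ⊤
y & (x -> y) = ⊤ & ⊤ = ⊤
(y & (x -> y)) <-> y = ⊤ <-> ⊤ = ⊤
((y & (x -> y)) <-> y) & x = ⊤ & ⊤ = ⊤
(((y & (x -> y)) <-> y) & x) | z = ⊤ | ⊥ = ⊤
~((((y & (x -> y)) <-> y) & x) | z) = ~⊤ = ⊥

⊥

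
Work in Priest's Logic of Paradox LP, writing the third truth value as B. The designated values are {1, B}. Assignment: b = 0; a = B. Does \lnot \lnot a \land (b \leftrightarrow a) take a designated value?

\lnot a = \lnot B = B
\lnot \lnot a = \lnot B = B
b \leftrightarrow a = 0 \leftrightarrow B = B
\lnot \lnot a \land (b \leftrightarrow a) = B \land B = B
B ∈ {1, B}.

Yes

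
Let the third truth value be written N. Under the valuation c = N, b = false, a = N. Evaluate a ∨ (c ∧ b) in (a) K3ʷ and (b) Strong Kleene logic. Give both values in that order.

N; N

In K3ʷ: c ∧ b = N ∧ false = N
a ∨ (c ∧ b) = N ∨ N = N
In Strong Kleene logic: c ∧ b = N ∧ false = false
a ∨ (c ∧ b) = N ∨ false = N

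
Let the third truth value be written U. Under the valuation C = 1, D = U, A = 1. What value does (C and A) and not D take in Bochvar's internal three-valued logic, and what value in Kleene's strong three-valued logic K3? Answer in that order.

U; U

In Bochvar's internal three-valued logic: C and A = 1 and 1 = 1
not D = not U = U
(C and A) and not D = 1 and U = U
In Kleene's strong three-valued logic K3: C and A = 1 and 1 = 1
not D = not U = U
(C and A) and not D = 1 and U = U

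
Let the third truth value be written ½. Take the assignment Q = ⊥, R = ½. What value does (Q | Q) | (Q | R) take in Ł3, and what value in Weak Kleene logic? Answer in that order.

In Ł3: Q | Q = ⊥ | ⊥ = ⊥
Q | R = ⊥ | ½ = ½
(Q | Q) | (Q | R) = ⊥ | ½ = ½
In Weak Kleene logic: Q | Q = ⊥ | ⊥ = ⊥
Q | R = ⊥ | ½ = ½
(Q | Q) | (Q | R) = ⊥ | ½ = ½

½; ½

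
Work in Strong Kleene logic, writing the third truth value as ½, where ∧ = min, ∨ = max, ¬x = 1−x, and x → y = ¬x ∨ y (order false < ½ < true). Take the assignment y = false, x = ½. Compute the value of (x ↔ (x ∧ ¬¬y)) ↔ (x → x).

¬y = ¬false = true
¬¬y = ¬true = false
x ∧ ¬¬y = ½ ∧ false = false
x ↔ (x ∧ ¬¬y) = ½ ↔ false = ½
x → x = ½ → ½ = ½  [¬½ ∨ ½]
(x ↔ (x ∧ ¬¬y)) ↔ (x → x) = ½ ↔ ½ = ½

½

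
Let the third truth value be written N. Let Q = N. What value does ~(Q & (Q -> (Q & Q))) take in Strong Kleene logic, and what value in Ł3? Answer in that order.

N; N

In Strong Kleene logic: Q & Q = N & N = N
Q -> (Q & Q) = N -> N = N
Q & (Q -> (Q & Q)) = N & N = N
~(Q & (Q -> (Q & Q))) = ~N = N
In Ł3: Q & Q = N & N = N
Q -> (Q & Q) = N -> N = T
Q & (Q -> (Q & Q)) = N & T = N
~(Q & (Q -> (Q & Q))) = ~N = N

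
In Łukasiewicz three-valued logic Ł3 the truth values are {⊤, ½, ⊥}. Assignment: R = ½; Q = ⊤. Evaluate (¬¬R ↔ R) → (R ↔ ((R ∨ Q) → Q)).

½

¬R = ¬½ = ½
¬¬R = ¬½ = ½
¬¬R ↔ R = ½ ↔ ½ = ⊤  [1 − |½−½|]
R ∨ Q = ½ ∨ ⊤ = ⊤
(R ∨ Q) → Q = ⊤ → ⊤ = ⊤
R ↔ ((R ∨ Q) → Q) = ½ ↔ ⊤ = ½
(¬¬R ↔ R) → (R ↔ ((R ∨ Q) → Q)) = ⊤ → ½ = ½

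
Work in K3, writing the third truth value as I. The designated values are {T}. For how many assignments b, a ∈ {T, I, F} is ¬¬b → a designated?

Of the 9 assignments, 5 give a value in {T}.

5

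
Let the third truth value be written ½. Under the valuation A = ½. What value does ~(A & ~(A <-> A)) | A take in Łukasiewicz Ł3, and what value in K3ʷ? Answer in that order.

In Łukasiewicz Ł3: A <-> A = ½ <-> ½ = ⊤  [1 − |½−½|]
~(A <-> A) = ~⊤ = ⊥
A & ~(A <-> A) = ½ & ⊥ = ⊥
~(A & ~(A <-> A)) = ~⊥ = ⊤
~(A & ~(A <-> A)) | A = ⊤ | ½ = ⊤
In K3ʷ: A <-> A = ½ <-> ½ = ½
~(A <-> A) = ~½ = ½
A & ~(A <-> A) = ½ & ½ = ½
~(A & ~(A <-> A)) = ~½ = ½
~(A & ~(A <-> A)) | A = ½ | ½ = ½
They differ because Łukasiewicz Ł3 and K3ʷ treat ½ differently under the binary connectives.

⊤; ½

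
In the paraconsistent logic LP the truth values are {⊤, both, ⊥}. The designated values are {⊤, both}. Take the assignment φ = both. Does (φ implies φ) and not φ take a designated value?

Yes

φ implies φ = both implies both = both  [not both or both]
not φ = not both = both
(φ implies φ) and not φ = both and both = both
both ∈ {⊤, both}.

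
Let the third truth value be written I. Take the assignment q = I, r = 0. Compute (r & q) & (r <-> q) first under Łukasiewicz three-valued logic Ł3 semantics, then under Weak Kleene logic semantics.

In Łukasiewicz three-valued logic Ł3: r & q = 0 & I = 0
r <-> q = 0 <-> I = I  [1 − |0−½|]
(r & q) & (r <-> q) = 0 & I = 0
In Weak Kleene logic: r & q = 0 & I = I
r <-> q = 0 <-> I = I
(r & q) & (r <-> q) = I & I = I
They differ because Łukasiewicz three-valued logic Ł3 and Weak Kleene logic treat I differently under the binary connectives.

0; I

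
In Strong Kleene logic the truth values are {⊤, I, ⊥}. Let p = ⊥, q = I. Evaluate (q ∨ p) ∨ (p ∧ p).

I

q ∨ p = I ∨ ⊥ = I
p ∧ p = ⊥ ∧ ⊥ = ⊥
(q ∨ p) ∨ (p ∧ p) = I ∨ ⊥ = I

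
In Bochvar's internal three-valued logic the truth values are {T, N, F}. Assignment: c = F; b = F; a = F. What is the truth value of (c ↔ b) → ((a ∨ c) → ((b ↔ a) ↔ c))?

T

c ↔ b = F ↔ F = T
a ∨ c = F ∨ F = F
b ↔ a = F ↔ F = T
(b ↔ a) ↔ c = T ↔ F = F
(a ∨ c) → ((b ↔ a) ↔ c) = F → F = T
(c ↔ b) → ((a ∨ c) → ((b ↔ a) ↔ c)) = T → T = T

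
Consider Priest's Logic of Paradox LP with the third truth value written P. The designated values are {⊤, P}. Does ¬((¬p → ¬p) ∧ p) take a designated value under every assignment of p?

Countermodel: p=⊤ gives ⊥, which is not designated.

No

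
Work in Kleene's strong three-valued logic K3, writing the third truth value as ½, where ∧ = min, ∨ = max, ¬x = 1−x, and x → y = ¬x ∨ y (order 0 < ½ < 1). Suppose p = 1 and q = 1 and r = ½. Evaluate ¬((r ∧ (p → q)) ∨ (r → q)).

0

p → q = 1 → 1 = 1
r ∧ (p → q) = ½ ∧ 1 = ½
r → q = ½ → 1 = 1  [¬½ ∨ 1]
(r ∧ (p → q)) ∨ (r → q) = ½ ∨ 1 = 1
¬((r ∧ (p → q)) ∨ (r → q)) = ¬1 = 0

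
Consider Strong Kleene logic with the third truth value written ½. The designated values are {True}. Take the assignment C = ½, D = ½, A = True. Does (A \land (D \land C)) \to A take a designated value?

Yes

D \land C = ½ \land ½ = ½
A \land (D \land C) = True \land ½ = ½
(A \land (D \land C)) \to A = ½ \to True = True
True ∈ {True}.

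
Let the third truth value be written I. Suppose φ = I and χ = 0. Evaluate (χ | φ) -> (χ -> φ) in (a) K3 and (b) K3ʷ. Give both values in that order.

1; I

In K3: χ | φ = 0 | I = I
χ -> φ = 0 -> I = 1  [~0 | I]
(χ | φ) -> (χ -> φ) = I -> 1 = 1
In K3ʷ: χ | φ = 0 | I = I
χ -> φ = 0 -> I = I
(χ | φ) -> (χ -> φ) = I -> I = I
They differ because K3 and K3ʷ treat I differently under the binary connectives.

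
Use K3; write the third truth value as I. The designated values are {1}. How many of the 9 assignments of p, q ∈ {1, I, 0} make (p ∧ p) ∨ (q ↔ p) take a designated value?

Designated under: (p=1, q=1); (p=1, q=I); (p=1, q=0); (p=0, q=0).

4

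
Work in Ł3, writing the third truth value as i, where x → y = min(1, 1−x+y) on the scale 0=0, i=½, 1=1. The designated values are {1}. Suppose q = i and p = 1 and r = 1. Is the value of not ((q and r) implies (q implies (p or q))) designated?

q and r = i and 1 = i
p or q = 1 or i = 1
q implies (p or q) = i implies 1 = 1  [min(1, 1−½+1)]
(q and r) implies (q implies (p or q)) = i implies 1 = 1
not ((q and r) implies (q implies (p or q))) = not 1 = 0
0 ∉ {1}.

No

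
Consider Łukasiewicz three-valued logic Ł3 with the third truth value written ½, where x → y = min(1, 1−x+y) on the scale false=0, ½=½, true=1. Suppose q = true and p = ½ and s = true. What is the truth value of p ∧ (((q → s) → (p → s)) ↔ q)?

q → s = true → true = true
p → s = ½ → true = true  [min(1, 1−½+1)]
(q → s) → (p → s) = true → true = true
((q → s) → (p → s)) ↔ q = true ↔ true = true
p ∧ (((q → s) → (p → s)) ↔ q) = ½ ∧ true = ½

½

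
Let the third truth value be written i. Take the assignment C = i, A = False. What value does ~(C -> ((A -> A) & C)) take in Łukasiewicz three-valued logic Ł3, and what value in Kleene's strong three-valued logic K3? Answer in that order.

False; i

In Łukasiewicz three-valued logic Ł3: A -> A = False -> False = True
(A -> A) & C = True & i = i
C -> ((A -> A) & C) = i -> i = True  [min(1, 1−½+½)]
~(C -> ((A -> A) & C)) = ~True = False
In Kleene's strong three-valued logic K3: A -> A = False -> False = True
(A -> A) & C = True & i = i
C -> ((A -> A) & C) = i -> i = i
~(C -> ((A -> A) & C)) = ~i = i
They differ because Łukasiewicz three-valued logic Ł3 and Kleene's strong three-valued logic K3 treat i differently under implication.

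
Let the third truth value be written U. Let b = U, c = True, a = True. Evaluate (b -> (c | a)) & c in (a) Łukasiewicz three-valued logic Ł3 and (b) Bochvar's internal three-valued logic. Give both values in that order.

In Łukasiewicz three-valued logic Ł3: c | a = True | True = True
b -> (c | a) = U -> True = True  [min(1, 1−½+1)]
(b -> (c | a)) & c = True & True = True
In Bochvar's internal three-valued logic: c | a = True | True = True
b -> (c | a) = U -> True = U  [any arg is the third value ⇒ result is the third value]
(b -> (c | a)) & c = U & True = U
They differ because Łukasiewicz three-valued logic Ł3 and Bochvar's internal three-valued logic treat U differently under the binary connectives.

True; U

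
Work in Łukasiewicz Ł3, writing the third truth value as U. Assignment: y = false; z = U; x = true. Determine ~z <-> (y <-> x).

U

~z = ~U = U
y <-> x = false <-> true = false
~z <-> (y <-> x) = U <-> false = U  [1 − |½−0|]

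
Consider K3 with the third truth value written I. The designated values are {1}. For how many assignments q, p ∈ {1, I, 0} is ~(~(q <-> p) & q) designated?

Designated under: (q=1, p=1); (q=0, p=1); (q=0, p=I); (q=0, p=0).

4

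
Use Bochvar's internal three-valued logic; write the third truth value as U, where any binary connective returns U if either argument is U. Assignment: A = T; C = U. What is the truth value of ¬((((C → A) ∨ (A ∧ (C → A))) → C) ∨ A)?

U

C → A = U → T = U
C → A = U → T = U
A ∧ (C → A) = T ∧ U = U
(C → A) ∨ (A ∧ (C → A)) = U ∨ U = U
((C → A) ∨ (A ∧ (C → A))) → C = U → U = U
(((C → A) ∨ (A ∧ (C → A))) → C) ∨ A = U ∨ T = U
¬((((C → A) ∨ (A ∧ (C → A))) → C) ∨ A) = ¬U = U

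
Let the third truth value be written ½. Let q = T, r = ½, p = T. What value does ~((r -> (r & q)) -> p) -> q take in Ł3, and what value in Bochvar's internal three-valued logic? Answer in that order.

In Ł3: r & q = ½ & T = ½
r -> (r & q) = ½ -> ½ = T
(r -> (r & q)) -> p = T -> T = T
~((r -> (r & q)) -> p) = ~T = F
~((r -> (r & q)) -> p) -> q = F -> T = T
In Bochvar's internal three-valued logic: r & q = ½ & T = ½
r -> (r & q) = ½ -> ½ = ½  [any arg is the third value ⇒ result is the third value]
(r -> (r & q)) -> p = ½ -> T = ½
~((r -> (r & q)) -> p) = ~½ = ½
~((r -> (r & q)) -> p) -> q = ½ -> T = ½
They differ because Ł3 and Bochvar's internal three-valued logic treat ½ differently under the binary connectives.

T; ½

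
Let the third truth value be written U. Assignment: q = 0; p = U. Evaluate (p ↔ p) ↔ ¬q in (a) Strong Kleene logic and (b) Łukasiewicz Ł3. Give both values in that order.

U; 1

In Strong Kleene logic: p ↔ p = U ↔ U = U
¬q = ¬0 = 1
(p ↔ p) ↔ ¬q = U ↔ 1 = U
In Łukasiewicz Ł3: p ↔ p = U ↔ U = 1  [1 − |½−½|]
¬q = ¬0 = 1
(p ↔ p) ↔ ¬q = 1 ↔ 1 = 1
They differ because Strong Kleene logic and Łukasiewicz Ł3 treat U differently under implication.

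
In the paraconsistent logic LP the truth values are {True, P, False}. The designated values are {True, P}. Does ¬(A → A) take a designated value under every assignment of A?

No

Countermodel: A=True gives False, which is not designated.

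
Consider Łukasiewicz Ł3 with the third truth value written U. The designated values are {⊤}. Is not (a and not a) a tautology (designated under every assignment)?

No

Countermodel: a=U gives U, which is not designated.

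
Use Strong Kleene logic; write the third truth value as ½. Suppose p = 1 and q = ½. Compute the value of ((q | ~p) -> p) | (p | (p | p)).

~p = ~1 = 0
q | ~p = ½ | 0 = ½
(q | ~p) -> p = ½ -> 1 = 1
p | p = 1 | 1 = 1
p | (p | p) = 1 | 1 = 1
((q | ~p) -> p) | (p | (p | p)) = 1 | 1 = 1

1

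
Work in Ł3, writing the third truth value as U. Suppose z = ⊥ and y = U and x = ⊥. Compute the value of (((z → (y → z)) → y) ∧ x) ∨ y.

y → z = U → ⊥ = U  [min(1, 1−½+0)]
z → (y → z) = ⊥ → U = ⊤
(z → (y → z)) → y = ⊤ → U = U
((z → (y → z)) → y) ∧ x = U ∧ ⊥ = ⊥
(((z → (y → z)) → y) ∧ x) ∨ y = ⊥ ∨ U = U

U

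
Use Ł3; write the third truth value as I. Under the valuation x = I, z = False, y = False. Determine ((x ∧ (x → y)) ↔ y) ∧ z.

x → y = I → False = I  [min(1, 1−½+0)]
x ∧ (x → y) = I ∧ I = I
(x ∧ (x → y)) ↔ y = I ↔ False = I
((x ∧ (x → y)) ↔ y) ∧ z = I ∧ False = False

False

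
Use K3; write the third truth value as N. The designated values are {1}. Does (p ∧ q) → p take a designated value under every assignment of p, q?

Countermodel: p=N, q=1 gives N, which is not designated.

No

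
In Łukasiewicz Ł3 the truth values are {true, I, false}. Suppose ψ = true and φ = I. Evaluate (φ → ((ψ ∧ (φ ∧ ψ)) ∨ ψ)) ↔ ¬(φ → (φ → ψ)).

φ ∧ ψ = I ∧ true = I
ψ ∧ (φ ∧ ψ) = true ∧ I = I
(ψ ∧ (φ ∧ ψ)) ∨ ψ = I ∨ true = true
φ → ((ψ ∧ (φ ∧ ψ)) ∨ ψ) = I → true = true
φ → ψ = I → true = true
φ → (φ → ψ) = I → true = true
¬(φ → (φ → ψ)) = ¬true = false
(φ → ((ψ ∧ (φ ∧ ψ)) ∨ ψ)) ↔ ¬(φ → (φ → ψ)) = true ↔ false = false

false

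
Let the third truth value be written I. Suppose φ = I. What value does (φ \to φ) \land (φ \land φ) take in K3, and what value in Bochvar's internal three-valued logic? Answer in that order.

In K3: φ \to φ = I \to I = I
φ \land φ = I \land I = I
(φ \to φ) \land (φ \land φ) = I \land I = I
In Bochvar's internal three-valued logic: φ \to φ = I \to I = I
φ \land φ = I \land I = I
(φ \to φ) \land (φ \land φ) = I \land I = I

I; I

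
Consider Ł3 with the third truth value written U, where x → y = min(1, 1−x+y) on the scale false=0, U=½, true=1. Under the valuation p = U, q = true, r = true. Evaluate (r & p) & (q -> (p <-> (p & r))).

r & p = true & U = U
p & r = U & true = U
p <-> (p & r) = U <-> U = true  [1 − |½−½|]
q -> (p <-> (p & r)) = true -> true = true
(r & p) & (q -> (p <-> (p & r))) = U & true = U

U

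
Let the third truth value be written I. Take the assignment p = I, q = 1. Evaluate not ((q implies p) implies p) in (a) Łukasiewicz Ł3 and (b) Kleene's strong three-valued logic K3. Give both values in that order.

0; I

In Łukasiewicz Ł3: q implies p = 1 implies I = I  [min(1, 1−1+½)]
(q implies p) implies p = I implies I = 1
not ((q implies p) implies p) = not 1 = 0
In Kleene's strong three-valued logic K3: q implies p = 1 implies I = I  [not 1 or I]
(q implies p) implies p = I implies I = I
not ((q implies p) implies p) = not I = I
They differ because Łukasiewicz Ł3 and Kleene's strong three-valued logic K3 treat I differently under implication.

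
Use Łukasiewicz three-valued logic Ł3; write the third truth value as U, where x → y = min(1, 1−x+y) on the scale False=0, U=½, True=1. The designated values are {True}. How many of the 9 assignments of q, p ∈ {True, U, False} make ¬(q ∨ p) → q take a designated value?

Of the 9 assignments, 7 give a value in {True}.

7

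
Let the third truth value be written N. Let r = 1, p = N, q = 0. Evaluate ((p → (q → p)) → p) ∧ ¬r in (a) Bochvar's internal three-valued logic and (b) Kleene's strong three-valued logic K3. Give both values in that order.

In Bochvar's internal three-valued logic: q → p = 0 → N = N
p → (q → p) = N → N = N
(p → (q → p)) → p = N → N = N
¬r = ¬1 = 0
((p → (q → p)) → p) ∧ ¬r = N ∧ 0 = N
In Kleene's strong three-valued logic K3: q → p = 0 → N = 1  [¬0 ∨ N]
p → (q → p) = N → 1 = 1
(p → (q → p)) → p = 1 → N = N
¬r = ¬1 = 0
((p → (q → p)) → p) ∧ ¬r = N ∧ 0 = 0
They differ because Bochvar's internal three-valued logic and Kleene's strong three-valued logic K3 treat N differently under the binary connectives.

N; 0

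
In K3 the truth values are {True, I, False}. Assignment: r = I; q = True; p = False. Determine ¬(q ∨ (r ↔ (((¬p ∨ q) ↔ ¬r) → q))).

¬p = ¬False = True
¬p ∨ q = True ∨ True = True
¬r = ¬I = I
(¬p ∨ q) ↔ ¬r = True ↔ I = I
((¬p ∨ q) ↔ ¬r) → q = I → True = True  [¬I ∨ True]
r ↔ (((¬p ∨ q) ↔ ¬r) → q) = I ↔ True = I
q ∨ (r ↔ (((¬p ∨ q) ↔ ¬r) → q)) = True ∨ I = True
¬(q ∨ (r ↔ (((¬p ∨ q) ↔ ¬r) → q))) = ¬True = False

False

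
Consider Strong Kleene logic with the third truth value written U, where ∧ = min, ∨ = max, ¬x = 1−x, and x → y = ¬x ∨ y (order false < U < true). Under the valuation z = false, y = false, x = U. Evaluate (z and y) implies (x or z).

z and y = false and false = false
x or z = U or false = U
(z and y) implies (x or z) = false implies U = true  [not false or U]

true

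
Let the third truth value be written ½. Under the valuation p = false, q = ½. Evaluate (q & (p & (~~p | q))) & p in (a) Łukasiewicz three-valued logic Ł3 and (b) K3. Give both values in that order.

false; false

In Łukasiewicz three-valued logic Ł3: ~p = ~false = true
~~p = ~true = false
~~p | q = false | ½ = ½
p & (~~p | q) = false & ½ = false
q & (p & (~~p | q)) = ½ & false = false
(q & (p & (~~p | q))) & p = false & false = false
In K3: ~p = ~false = true
~~p = ~true = false
~~p | q = false | ½ = ½
p & (~~p | q) = false & ½ = false
q & (p & (~~p | q)) = ½ & false = false
(q & (p & (~~p | q))) & p = false & false = false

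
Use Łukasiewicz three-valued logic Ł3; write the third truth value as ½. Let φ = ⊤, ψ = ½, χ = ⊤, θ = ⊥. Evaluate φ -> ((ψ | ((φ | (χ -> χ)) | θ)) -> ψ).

χ -> χ = ⊤ -> ⊤ = ⊤
φ | (χ -> χ) = ⊤ | ⊤ = ⊤
(φ | (χ -> χ)) | θ = ⊤ | ⊥ = ⊤
ψ | ((φ | (χ -> χ)) | θ) = ½ | ⊤ = ⊤
(ψ | ((φ | (χ -> χ)) | θ)) -> ψ = ⊤ -> ½ = ½
φ -> ((ψ | ((φ | (χ -> χ)) | θ)) -> ψ) = ⊤ -> ½ = ½

½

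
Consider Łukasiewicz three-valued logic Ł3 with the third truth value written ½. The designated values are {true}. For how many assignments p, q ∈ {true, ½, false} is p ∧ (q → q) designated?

3

Designated under: (p=true, q=true); (p=true, q=½); (p=true, q=false).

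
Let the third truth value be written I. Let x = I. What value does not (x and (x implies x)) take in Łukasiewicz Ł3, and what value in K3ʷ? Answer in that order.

I; I

In Łukasiewicz Ł3: x implies x = I implies I = True  [min(1, 1−½+½)]
x and (x implies x) = I and True = I
not (x and (x implies x)) = not I = I
In K3ʷ: x implies x = I implies I = I  [any arg is the third value ⇒ result is the third value]
x and (x implies x) = I and I = I
not (x and (x implies x)) = not I = I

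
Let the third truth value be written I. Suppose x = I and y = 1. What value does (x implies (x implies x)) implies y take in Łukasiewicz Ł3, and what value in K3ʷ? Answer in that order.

In Łukasiewicz Ł3: x implies x = I implies I = 1  [min(1, 1−½+½)]
x implies (x implies x) = I implies 1 = 1
(x implies (x implies x)) implies y = 1 implies 1 = 1
In K3ʷ: x implies x = I implies I = I  [any arg is the third value ⇒ result is the third value]
x implies (x implies x) = I implies I = I
(x implies (x implies x)) implies y = I implies 1 = I
They differ because Łukasiewicz Ł3 and K3ʷ treat I differently under the binary connectives.

1; I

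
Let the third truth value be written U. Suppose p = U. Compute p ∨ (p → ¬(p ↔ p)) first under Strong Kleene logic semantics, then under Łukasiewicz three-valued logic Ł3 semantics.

In Strong Kleene logic: p ↔ p = U ↔ U = U
¬(p ↔ p) = ¬U = U
p → ¬(p ↔ p) = U → U = U  [¬U ∨ U]
p ∨ (p → ¬(p ↔ p)) = U ∨ U = U
In Łukasiewicz three-valued logic Ł3: p ↔ p = U ↔ U = T  [1 − |½−½|]
¬(p ↔ p) = ¬T = F
p → ¬(p ↔ p) = U → F = U
p ∨ (p → ¬(p ↔ p)) = U ∨ U = U

U; U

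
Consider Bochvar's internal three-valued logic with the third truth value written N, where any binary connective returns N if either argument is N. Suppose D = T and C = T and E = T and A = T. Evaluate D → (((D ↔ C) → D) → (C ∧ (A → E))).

D ↔ C = T ↔ T = T
(D ↔ C) → D = T → T = T
A → E = T → T = T
C ∧ (A → E) = T ∧ T = T
((D ↔ C) → D) → (C ∧ (A → E)) = T → T = T
D → (((D ↔ C) → D) → (C ∧ (A → E))) = T → T = T

T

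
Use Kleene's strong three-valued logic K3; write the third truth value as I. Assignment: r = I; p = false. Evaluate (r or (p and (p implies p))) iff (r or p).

I

p implies p = false implies false = true
p and (p implies p) = false and true = false
r or (p and (p implies p)) = I or false = I
r or p = I or false = I
(r or (p and (p implies p))) iff (r or p) = I iff I = I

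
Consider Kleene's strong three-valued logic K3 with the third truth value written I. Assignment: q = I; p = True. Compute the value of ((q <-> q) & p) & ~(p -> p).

False

q <-> q = I <-> I = I
(q <-> q) & p = I & True = I
p -> p = True -> True = True
~(p -> p) = ~True = False
((q <-> q) & p) & ~(p -> p) = I & False = False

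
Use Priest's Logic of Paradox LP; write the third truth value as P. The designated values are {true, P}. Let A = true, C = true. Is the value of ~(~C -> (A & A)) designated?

~C = ~true = false
A & A = true & true = true
~C -> (A & A) = false -> true = true
~(~C -> (A & A)) = ~true = false
false ∉ {true, P}.

No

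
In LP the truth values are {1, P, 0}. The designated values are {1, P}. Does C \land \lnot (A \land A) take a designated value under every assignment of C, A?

No

Countermodel: C=1, A=1 gives 0, which is not designated.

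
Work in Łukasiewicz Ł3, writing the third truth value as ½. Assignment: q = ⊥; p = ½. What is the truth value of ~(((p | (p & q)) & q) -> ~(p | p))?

⊥

p & q = ½ & ⊥ = ⊥
p | (p & q) = ½ | ⊥ = ½
(p | (p & q)) & q = ½ & ⊥ = ⊥
p | p = ½ | ½ = ½
~(p | p) = ~½ = ½
((p | (p & q)) & q) -> ~(p | p) = ⊥ -> ½ = ⊤  [min(1, 1−0+½)]
~(((p | (p & q)) & q) -> ~(p | p)) = ~⊤ = ⊥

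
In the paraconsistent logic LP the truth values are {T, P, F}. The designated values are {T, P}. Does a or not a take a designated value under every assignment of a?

Every assignment of a over {T, P, F} gives a value in {T, P}.
In particular, with a=P: a or not a = P.

Yes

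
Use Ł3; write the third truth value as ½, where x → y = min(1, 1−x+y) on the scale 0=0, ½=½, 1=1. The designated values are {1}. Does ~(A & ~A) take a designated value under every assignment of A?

No

Countermodel: A=½ gives ½, which is not designated.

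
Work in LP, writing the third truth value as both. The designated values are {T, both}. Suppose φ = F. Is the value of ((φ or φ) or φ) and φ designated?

No

φ or φ = F or F = F
(φ or φ) or φ = F or F = F
((φ or φ) or φ) and φ = F and F = F
F ∉ {T, both}.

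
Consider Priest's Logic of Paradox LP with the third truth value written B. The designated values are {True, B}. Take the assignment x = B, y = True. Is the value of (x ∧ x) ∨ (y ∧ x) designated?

x ∧ x = B ∧ B = B
y ∧ x = True ∧ B = B
(x ∧ x) ∨ (y ∧ x) = B ∨ B = B
B ∈ {True, B}.

Yes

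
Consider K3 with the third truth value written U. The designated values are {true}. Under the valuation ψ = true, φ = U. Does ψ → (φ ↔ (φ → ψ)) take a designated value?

No

φ → ψ = U → true = true  [¬U ∨ true]
φ ↔ (φ → ψ) = U ↔ true = U
ψ → (φ ↔ (φ → ψ)) = true → U = U
U ∉ {true}.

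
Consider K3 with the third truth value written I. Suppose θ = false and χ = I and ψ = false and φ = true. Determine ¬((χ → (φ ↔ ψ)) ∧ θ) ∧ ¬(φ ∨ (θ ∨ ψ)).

false

φ ↔ ψ = true ↔ false = false
χ → (φ ↔ ψ) = I → false = I  [¬I ∨ false]
(χ → (φ ↔ ψ)) ∧ θ = I ∧ false = false
¬((χ → (φ ↔ ψ)) ∧ θ) = ¬false = true
θ ∨ ψ = false ∨ false = false
φ ∨ (θ ∨ ψ) = true ∨ false = true
¬(φ ∨ (θ ∨ ψ)) = ¬true = false
¬((χ → (φ ↔ ψ)) ∧ θ) ∧ ¬(φ ∨ (θ ∨ ψ)) = true ∧ false = false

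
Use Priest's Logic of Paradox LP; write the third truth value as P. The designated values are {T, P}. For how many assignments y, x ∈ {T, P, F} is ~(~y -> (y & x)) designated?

6

Of the 9 assignments, 6 give a value in {T, P}.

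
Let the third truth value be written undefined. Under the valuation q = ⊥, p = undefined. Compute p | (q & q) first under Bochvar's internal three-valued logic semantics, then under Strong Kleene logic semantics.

undefined; undefined

In Bochvar's internal three-valued logic: q & q = ⊥ & ⊥ = ⊥
p | (q & q) = undefined | ⊥ = undefined
In Strong Kleene logic: q & q = ⊥ & ⊥ = ⊥
p | (q & q) = undefined | ⊥ = undefined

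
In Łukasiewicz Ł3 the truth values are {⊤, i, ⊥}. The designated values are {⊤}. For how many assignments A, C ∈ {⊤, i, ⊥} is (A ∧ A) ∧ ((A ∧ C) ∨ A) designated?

Designated under: (A=⊤, C=⊤); (A=⊤, C=i); (A=⊤, C=⊥).

3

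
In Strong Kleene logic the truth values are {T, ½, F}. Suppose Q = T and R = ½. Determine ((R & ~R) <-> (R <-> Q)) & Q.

½

~R = ~½ = ½
R & ~R = ½ & ½ = ½
R <-> Q = ½ <-> T = ½
(R & ~R) <-> (R <-> Q) = ½ <-> ½ = ½
((R & ~R) <-> (R <-> Q)) & Q = ½ & T = ½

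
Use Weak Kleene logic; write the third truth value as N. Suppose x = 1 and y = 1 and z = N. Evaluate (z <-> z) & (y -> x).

z <-> z = N <-> N = N
y -> x = 1 -> 1 = 1
(z <-> z) & (y -> x) = N & 1 = N

N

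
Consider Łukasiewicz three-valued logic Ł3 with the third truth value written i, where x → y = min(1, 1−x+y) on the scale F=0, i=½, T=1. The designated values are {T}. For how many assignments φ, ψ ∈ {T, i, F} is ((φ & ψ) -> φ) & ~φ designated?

Designated under: (φ=F, ψ=T); (φ=F, ψ=i); (φ=F, ψ=F).

3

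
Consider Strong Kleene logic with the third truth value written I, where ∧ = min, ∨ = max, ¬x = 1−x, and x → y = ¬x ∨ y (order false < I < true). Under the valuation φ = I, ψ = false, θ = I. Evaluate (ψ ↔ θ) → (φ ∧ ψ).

I

ψ ↔ θ = false ↔ I = I
φ ∧ ψ = I ∧ false = false
(ψ ↔ θ) → (φ ∧ ψ) = I → false = I  [¬I ∨ false]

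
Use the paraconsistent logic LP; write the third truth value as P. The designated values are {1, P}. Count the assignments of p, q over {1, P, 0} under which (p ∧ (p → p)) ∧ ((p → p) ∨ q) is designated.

6

Of the 9 assignments, 6 give a value in {1, P}.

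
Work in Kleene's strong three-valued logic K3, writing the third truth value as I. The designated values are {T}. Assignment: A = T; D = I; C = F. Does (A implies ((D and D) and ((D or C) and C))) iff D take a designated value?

D and D = I and I = I
D or C = I or F = I
(D or C) and C = I and F = F
(D and D) and ((D or C) and C) = I and F = F
A implies ((D and D) and ((D or C) and C)) = T implies F = F
(A implies ((D and D) and ((D or C) and C))) iff D = F iff I = I
I ∉ {T}.

No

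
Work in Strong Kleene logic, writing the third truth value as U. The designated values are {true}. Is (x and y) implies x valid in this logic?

No

Countermodel: x=U, y=true gives U, which is not designated.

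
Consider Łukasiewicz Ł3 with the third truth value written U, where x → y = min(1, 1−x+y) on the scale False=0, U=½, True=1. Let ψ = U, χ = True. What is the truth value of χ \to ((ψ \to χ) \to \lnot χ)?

False

ψ \to χ = U \to True = True  [min(1, 1−½+1)]
\lnot χ = \lnot True = False
(ψ \to χ) \to \lnot χ = True \to False = False
χ \to ((ψ \to χ) \to \lnot χ) = True \to False = False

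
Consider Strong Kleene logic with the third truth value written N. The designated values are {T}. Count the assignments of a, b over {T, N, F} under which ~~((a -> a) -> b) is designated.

3

Designated under: (a=T, b=T); (a=N, b=T); (a=F, b=T).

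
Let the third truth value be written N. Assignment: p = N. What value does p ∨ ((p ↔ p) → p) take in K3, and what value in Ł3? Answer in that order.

In K3: p ↔ p = N ↔ N = N
(p ↔ p) → p = N → N = N  [¬N ∨ N]
p ∨ ((p ↔ p) → p) = N ∨ N = N
In Ł3: p ↔ p = N ↔ N = T  [1 − |½−½|]
(p ↔ p) → p = T → N = N
p ∨ ((p ↔ p) → p) = N ∨ N = N

N; N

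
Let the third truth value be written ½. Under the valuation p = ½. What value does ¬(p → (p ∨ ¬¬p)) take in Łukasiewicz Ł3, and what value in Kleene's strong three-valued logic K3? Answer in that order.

In Łukasiewicz Ł3: ¬p = ¬½ = ½
¬¬p = ¬½ = ½
p ∨ ¬¬p = ½ ∨ ½ = ½
p → (p ∨ ¬¬p) = ½ → ½ = 1
¬(p → (p ∨ ¬¬p)) = ¬1 = 0
In Kleene's strong three-valued logic K3: ¬p = ¬½ = ½
¬¬p = ¬½ = ½
p ∨ ¬¬p = ½ ∨ ½ = ½
p → (p ∨ ¬¬p) = ½ → ½ = ½  [¬½ ∨ ½]
¬(p → (p ∨ ¬¬p)) = ¬½ = ½
They differ because Łukasiewicz Ł3 and Kleene's strong three-valued logic K3 treat ½ differently under implication.

0; ½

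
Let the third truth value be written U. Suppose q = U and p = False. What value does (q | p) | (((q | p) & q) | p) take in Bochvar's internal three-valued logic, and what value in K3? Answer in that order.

In Bochvar's internal three-valued logic: q | p = U | False = U
q | p = U | False = U
(q | p) & q = U & U = U
((q | p) & q) | p = U | False = U
(q | p) | (((q | p) & q) | p) = U | U = U
In K3: q | p = U | False = U
q | p = U | False = U
(q | p) & q = U & U = U
((q | p) & q) | p = U | False = U
(q | p) | (((q | p) & q) | p) = U | U = U

U; U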